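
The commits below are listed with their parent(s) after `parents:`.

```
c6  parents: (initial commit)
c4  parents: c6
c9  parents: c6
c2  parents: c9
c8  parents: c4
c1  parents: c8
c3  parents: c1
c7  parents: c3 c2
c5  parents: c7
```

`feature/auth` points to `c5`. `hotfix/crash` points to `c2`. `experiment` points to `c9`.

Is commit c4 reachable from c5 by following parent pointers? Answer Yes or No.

Ancestors of c5 (commits reachable by following parents): {c1, c2, c3, c4, c5, c6, c7, c8, c9}.
c4 is in that set, so it is an ancestor of c5.

Yes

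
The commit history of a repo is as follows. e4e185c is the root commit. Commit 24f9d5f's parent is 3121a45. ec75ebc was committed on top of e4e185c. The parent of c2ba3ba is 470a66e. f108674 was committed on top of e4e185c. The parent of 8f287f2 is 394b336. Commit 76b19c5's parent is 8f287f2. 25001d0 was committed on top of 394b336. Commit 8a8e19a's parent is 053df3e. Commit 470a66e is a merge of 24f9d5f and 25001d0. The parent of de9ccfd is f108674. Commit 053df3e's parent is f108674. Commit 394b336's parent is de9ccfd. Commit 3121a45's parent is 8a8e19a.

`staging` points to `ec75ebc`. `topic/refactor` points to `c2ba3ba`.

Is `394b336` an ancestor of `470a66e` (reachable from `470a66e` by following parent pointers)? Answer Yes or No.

Ancestors of 470a66e (commits reachable by following parents): {053df3e, 24f9d5f, 25001d0, 3121a45, 394b336, 470a66e, 8a8e19a, de9ccfd, e4e185c, f108674}.
394b336 is in that set, so it is an ancestor of 470a66e.

Yes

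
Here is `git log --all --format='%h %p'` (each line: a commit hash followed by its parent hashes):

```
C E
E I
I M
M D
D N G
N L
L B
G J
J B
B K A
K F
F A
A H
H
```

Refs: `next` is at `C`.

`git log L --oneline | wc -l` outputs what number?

6

Walking parent pointers from L: reachable set = {A, B, F, H, K, L}.
That is 6 commits.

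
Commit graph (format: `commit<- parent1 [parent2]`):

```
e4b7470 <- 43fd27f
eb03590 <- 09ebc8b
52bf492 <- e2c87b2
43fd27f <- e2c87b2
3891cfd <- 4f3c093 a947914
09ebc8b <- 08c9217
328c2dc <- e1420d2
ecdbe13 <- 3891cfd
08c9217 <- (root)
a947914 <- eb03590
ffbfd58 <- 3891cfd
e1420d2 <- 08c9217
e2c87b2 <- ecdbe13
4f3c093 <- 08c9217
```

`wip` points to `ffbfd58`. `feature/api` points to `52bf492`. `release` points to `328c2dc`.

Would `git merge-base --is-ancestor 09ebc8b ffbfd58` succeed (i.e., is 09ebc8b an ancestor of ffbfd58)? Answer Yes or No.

Ancestors of ffbfd58 (commits reachable by following parents): {08c9217, 09ebc8b, 3891cfd, 4f3c093, a947914, eb03590, ffbfd58}.
09ebc8b is in that set, so it is an ancestor of ffbfd58.

Yes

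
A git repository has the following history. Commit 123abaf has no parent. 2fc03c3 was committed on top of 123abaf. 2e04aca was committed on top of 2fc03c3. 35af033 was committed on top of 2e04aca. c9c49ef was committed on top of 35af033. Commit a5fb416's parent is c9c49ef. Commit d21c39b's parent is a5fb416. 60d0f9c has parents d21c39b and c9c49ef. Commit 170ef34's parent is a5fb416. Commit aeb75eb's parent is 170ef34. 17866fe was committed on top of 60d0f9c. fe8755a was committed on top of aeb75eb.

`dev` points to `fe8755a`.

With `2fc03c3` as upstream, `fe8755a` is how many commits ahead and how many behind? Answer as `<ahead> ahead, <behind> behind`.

Reachable from fe8755a: {123abaf, 170ef34, 2e04aca, 2fc03c3, 35af033, a5fb416, aeb75eb, c9c49ef, fe8755a}.
Reachable from 2fc03c3: {123abaf, 2fc03c3}.
Only in fe8755a's history (ahead): {170ef34, 2e04aca, 35af033, a5fb416, aeb75eb, c9c49ef, fe8755a} — 7.
Only in 2fc03c3's history (behind): {} — 0.

7 ahead, 0 behind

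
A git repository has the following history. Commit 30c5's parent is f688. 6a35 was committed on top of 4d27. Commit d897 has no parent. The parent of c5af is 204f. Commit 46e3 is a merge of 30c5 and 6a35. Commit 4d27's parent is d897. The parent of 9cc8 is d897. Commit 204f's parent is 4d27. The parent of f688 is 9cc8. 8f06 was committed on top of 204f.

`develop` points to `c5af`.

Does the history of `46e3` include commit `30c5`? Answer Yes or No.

Ancestors of 46e3 (commits reachable by following parents): {30c5, 46e3, 4d27, 6a35, 9cc8, d897, f688}.
30c5 is in that set, so it is an ancestor of 46e3.

Yes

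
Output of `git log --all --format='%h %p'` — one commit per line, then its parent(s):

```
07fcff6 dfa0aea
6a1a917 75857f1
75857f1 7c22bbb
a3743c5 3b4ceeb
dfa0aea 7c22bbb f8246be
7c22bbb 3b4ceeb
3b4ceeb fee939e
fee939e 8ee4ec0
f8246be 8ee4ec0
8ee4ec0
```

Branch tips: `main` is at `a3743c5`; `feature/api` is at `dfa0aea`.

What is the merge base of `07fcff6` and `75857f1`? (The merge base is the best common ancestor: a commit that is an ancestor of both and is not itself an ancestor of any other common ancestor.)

Ancestors of 07fcff6: {07fcff6, 3b4ceeb, 7c22bbb, 8ee4ec0, dfa0aea, f8246be, fee939e}.
Ancestors of 75857f1: {3b4ceeb, 75857f1, 7c22bbb, 8ee4ec0, fee939e}.
Common ancestors: {3b4ceeb, 7c22bbb, 8ee4ec0, fee939e}.
Among these, 7c22bbb is not an ancestor of any other common ancestor — it is the merge base.

7c22bbb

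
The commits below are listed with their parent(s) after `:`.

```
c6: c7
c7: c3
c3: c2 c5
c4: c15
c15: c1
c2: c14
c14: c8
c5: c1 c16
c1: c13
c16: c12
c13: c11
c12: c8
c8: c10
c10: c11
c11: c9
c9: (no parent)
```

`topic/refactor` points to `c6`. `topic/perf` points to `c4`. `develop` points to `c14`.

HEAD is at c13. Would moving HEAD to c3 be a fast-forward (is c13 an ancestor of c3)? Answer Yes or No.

A fast-forward from c13 to c3 is possible iff c13 is an ancestor of c3.
Ancestors of c3: {c1, c10, c11, c12, c13, c14, c16, c2, c3, c5, c8, c9}.
c13 is among them, so fast-forward is possible.

Yes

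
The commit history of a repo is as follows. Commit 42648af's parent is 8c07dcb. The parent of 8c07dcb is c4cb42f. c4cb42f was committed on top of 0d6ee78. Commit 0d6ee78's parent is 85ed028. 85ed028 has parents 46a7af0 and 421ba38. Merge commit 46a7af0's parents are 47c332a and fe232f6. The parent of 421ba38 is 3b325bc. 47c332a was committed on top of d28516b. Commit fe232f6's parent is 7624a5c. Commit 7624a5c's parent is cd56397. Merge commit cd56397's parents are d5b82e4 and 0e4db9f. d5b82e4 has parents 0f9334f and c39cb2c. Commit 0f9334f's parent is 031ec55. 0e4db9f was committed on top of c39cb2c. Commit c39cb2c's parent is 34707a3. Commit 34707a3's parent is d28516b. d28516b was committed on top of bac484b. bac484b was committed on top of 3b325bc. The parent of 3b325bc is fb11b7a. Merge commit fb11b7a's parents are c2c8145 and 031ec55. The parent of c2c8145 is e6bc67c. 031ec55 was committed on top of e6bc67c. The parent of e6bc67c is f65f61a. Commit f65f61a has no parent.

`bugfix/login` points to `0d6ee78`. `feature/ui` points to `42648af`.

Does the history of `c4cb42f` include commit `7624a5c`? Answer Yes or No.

Ancestors of c4cb42f (commits reachable by following parents): {031ec55, 0d6ee78, 0e4db9f, 0f9334f, 34707a3, 3b325bc, 421ba38, 46a7af0, 47c332a, 7624a5c, 85ed028, bac484b, c2c8145, c39cb2c, c4cb42f, cd56397, d28516b, d5b82e4, e6bc67c, f65f61a, fb11b7a, fe232f6}.
7624a5c is in that set, so it is an ancestor of c4cb42f.

Yes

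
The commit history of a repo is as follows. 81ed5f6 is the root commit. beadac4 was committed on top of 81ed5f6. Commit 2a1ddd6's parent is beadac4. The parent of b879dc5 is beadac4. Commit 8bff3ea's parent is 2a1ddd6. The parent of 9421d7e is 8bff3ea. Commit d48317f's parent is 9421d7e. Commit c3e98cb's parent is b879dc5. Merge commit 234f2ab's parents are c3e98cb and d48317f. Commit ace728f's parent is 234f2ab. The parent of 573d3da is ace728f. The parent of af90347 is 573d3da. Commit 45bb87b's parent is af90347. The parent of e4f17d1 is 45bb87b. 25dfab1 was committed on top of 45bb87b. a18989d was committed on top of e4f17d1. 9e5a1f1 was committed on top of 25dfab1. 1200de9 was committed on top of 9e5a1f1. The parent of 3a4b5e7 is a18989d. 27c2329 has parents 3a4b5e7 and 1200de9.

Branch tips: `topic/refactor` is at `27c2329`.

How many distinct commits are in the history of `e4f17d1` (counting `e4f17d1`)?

14

Walking parent pointers from e4f17d1: reachable set = {234f2ab, 2a1ddd6, 45bb87b, 573d3da, 81ed5f6, 8bff3ea, 9421d7e, ace728f, af90347, b879dc5, beadac4, c3e98cb, d48317f, e4f17d1}.
That is 14 commits.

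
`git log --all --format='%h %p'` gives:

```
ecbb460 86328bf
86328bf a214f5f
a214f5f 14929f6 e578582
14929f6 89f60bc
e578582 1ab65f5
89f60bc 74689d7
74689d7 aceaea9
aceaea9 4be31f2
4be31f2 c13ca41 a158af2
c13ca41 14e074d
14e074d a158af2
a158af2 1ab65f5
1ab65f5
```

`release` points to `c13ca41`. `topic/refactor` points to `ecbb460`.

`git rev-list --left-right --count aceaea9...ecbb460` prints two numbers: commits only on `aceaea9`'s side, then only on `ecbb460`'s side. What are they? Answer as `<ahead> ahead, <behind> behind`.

Reachable from aceaea9: {14e074d, 1ab65f5, 4be31f2, a158af2, aceaea9, c13ca41}.
Reachable from ecbb460: {14929f6, 14e074d, 1ab65f5, 4be31f2, 74689d7, 86328bf, 89f60bc, a158af2, a214f5f, aceaea9, c13ca41, e578582, ecbb460}.
Only in aceaea9's history (ahead): {} — 0.
Only in ecbb460's history (behind): {14929f6, 74689d7, 86328bf, 89f60bc, a214f5f, e578582, ecbb460} — 7.

0 ahead, 7 behind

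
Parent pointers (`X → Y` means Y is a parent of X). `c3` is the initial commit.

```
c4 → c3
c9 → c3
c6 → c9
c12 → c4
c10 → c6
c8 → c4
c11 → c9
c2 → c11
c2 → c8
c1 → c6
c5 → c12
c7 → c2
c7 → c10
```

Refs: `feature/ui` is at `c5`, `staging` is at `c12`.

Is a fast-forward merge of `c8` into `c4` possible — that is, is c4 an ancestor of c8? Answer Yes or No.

A fast-forward from c4 to c8 is possible iff c4 is an ancestor of c8.
Ancestors of c8: {c3, c4, c8}.
c4 is among them, so fast-forward is possible.

Yes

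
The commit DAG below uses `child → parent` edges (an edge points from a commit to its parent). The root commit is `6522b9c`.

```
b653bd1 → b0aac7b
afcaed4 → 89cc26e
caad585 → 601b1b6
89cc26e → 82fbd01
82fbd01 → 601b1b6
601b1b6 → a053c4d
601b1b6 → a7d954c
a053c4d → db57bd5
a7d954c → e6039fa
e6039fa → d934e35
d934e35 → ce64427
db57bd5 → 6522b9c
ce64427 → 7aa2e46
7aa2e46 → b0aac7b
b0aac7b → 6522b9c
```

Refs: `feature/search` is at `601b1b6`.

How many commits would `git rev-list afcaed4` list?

Walking parent pointers from afcaed4: reachable set = {601b1b6, 6522b9c, 7aa2e46, 82fbd01, 89cc26e, a053c4d, a7d954c, afcaed4, b0aac7b, ce64427, d934e35, db57bd5, e6039fa}.
That is 13 commits.

13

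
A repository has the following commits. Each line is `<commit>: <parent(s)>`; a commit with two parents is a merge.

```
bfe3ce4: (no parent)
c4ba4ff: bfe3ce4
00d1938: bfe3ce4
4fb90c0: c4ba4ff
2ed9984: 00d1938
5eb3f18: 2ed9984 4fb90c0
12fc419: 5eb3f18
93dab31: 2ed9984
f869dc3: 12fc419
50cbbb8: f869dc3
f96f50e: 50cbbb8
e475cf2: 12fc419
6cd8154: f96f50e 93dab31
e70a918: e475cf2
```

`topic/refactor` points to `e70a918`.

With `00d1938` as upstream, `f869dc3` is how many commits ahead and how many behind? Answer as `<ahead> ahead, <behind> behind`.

6 ahead, 0 behind

Reachable from f869dc3: {00d1938, 12fc419, 2ed9984, 4fb90c0, 5eb3f18, bfe3ce4, c4ba4ff, f869dc3}.
Reachable from 00d1938: {00d1938, bfe3ce4}.
Only in f869dc3's history (ahead): {12fc419, 2ed9984, 4fb90c0, 5eb3f18, c4ba4ff, f869dc3} — 6.
Only in 00d1938's history (behind): {} — 0.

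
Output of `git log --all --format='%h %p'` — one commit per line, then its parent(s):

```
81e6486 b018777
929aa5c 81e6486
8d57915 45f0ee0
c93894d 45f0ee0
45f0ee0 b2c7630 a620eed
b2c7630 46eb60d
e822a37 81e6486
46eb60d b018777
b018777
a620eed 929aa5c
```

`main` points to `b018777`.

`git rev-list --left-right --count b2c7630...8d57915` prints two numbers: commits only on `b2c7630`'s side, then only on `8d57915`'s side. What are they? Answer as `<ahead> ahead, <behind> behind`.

0 ahead, 5 behind

Reachable from b2c7630: {46eb60d, b018777, b2c7630}.
Reachable from 8d57915: {45f0ee0, 46eb60d, 81e6486, 8d57915, 929aa5c, a620eed, b018777, b2c7630}.
Only in b2c7630's history (ahead): {} — 0.
Only in 8d57915's history (behind): {45f0ee0, 81e6486, 8d57915, 929aa5c, a620eed} — 5.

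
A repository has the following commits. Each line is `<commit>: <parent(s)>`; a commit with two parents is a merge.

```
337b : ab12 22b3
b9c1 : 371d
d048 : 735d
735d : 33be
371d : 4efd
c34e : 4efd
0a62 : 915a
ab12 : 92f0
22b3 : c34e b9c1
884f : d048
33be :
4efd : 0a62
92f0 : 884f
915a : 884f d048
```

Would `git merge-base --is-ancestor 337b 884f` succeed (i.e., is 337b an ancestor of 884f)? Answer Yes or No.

No

Ancestors of 884f: {33be, 735d, 884f, d048}.
337b is not in that set, so it is not an ancestor of 884f.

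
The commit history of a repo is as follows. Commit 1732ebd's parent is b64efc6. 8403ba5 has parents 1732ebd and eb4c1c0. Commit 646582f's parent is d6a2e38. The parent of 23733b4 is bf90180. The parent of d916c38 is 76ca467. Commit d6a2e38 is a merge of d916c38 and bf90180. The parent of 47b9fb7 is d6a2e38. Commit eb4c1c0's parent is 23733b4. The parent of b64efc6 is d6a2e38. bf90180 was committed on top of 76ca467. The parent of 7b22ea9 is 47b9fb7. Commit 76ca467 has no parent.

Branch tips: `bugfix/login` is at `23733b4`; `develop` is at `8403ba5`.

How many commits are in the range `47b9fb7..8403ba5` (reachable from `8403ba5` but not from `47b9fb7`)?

Reachable from 8403ba5: {1732ebd, 23733b4, 76ca467, 8403ba5, b64efc6, bf90180, d6a2e38, d916c38, eb4c1c0}.
Reachable from 47b9fb7: {47b9fb7, 76ca467, bf90180, d6a2e38, d916c38}.
In 8403ba5's history but not 47b9fb7's: {1732ebd, 23733b4, 8403ba5, b64efc6, eb4c1c0} — 5 commits.

5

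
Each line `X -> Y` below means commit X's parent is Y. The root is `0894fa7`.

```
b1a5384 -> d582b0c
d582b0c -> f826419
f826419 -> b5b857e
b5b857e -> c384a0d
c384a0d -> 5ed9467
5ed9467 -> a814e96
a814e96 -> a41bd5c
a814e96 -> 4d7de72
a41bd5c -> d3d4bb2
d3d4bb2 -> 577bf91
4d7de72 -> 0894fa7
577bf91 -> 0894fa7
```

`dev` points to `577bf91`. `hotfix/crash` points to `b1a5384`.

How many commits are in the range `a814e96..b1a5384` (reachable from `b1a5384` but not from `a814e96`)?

Reachable from b1a5384: {0894fa7, 4d7de72, 577bf91, 5ed9467, a41bd5c, a814e96, b1a5384, b5b857e, c384a0d, d3d4bb2, d582b0c, f826419}.
Reachable from a814e96: {0894fa7, 4d7de72, 577bf91, a41bd5c, a814e96, d3d4bb2}.
In b1a5384's history but not a814e96's: {5ed9467, b1a5384, b5b857e, c384a0d, d582b0c, f826419} — 6 commits.

6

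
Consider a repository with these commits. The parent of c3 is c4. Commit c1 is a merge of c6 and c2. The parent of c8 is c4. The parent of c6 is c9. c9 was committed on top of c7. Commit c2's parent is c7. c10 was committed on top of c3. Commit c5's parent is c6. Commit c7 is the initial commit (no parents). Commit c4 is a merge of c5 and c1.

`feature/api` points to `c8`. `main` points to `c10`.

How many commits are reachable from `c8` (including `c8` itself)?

8

Walking parent pointers from c8: reachable set = {c1, c2, c4, c5, c6, c7, c8, c9}.
That is 8 commits.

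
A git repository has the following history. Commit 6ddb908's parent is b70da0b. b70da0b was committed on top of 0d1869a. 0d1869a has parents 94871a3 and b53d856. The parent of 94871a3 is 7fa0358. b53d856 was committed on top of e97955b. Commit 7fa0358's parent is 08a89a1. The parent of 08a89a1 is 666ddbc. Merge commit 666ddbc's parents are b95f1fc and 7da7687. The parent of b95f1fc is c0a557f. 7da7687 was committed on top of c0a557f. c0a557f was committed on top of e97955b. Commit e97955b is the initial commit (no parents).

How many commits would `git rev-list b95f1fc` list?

3

Walking parent pointers from b95f1fc: reachable set = {b95f1fc, c0a557f, e97955b}.
That is 3 commits.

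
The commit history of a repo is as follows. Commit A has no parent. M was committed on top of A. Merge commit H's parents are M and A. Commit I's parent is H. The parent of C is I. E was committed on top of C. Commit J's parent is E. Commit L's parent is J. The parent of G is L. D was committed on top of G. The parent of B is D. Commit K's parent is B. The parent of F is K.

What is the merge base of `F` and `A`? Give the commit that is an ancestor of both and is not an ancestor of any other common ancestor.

Ancestors of F: {A, B, C, D, E, F, G, H, I, J, K, L, M}.
Ancestors of A: {A}.
Common ancestors: {A}.
The only common ancestor is A, so it is the merge base.

A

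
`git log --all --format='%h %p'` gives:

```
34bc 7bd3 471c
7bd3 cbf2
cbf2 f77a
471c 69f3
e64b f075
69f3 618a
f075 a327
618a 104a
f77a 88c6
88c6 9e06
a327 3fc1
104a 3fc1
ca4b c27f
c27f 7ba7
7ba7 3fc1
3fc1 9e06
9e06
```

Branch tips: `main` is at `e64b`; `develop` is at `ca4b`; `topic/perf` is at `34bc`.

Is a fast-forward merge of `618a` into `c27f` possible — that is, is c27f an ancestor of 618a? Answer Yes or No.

A fast-forward from c27f to 618a is possible iff c27f is an ancestor of 618a.
Ancestors of 618a: {104a, 3fc1, 618a, 9e06}.
c27f is not among them, so fast-forward is not possible.

No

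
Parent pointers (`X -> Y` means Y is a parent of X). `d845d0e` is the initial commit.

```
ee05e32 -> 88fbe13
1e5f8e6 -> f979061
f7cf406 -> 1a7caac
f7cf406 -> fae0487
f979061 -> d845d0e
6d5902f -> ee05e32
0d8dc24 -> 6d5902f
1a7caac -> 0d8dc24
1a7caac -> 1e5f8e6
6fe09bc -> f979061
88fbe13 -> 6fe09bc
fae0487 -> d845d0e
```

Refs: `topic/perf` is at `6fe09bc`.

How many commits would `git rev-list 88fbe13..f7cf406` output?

7

Reachable from f7cf406: {0d8dc24, 1a7caac, 1e5f8e6, 6d5902f, 6fe09bc, 88fbe13, d845d0e, ee05e32, f7cf406, f979061, fae0487}.
Reachable from 88fbe13: {6fe09bc, 88fbe13, d845d0e, f979061}.
In f7cf406's history but not 88fbe13's: {0d8dc24, 1a7caac, 1e5f8e6, 6d5902f, ee05e32, f7cf406, fae0487} — 7 commits.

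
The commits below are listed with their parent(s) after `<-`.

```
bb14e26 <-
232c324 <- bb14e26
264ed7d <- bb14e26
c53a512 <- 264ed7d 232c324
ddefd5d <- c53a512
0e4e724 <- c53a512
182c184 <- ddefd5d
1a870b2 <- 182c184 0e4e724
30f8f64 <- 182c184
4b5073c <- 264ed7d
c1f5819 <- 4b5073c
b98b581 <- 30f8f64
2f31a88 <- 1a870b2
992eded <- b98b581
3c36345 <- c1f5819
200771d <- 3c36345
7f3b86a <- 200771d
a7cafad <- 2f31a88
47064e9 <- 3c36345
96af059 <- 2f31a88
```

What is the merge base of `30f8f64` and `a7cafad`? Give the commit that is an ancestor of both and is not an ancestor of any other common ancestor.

182c184

Ancestors of 30f8f64: {182c184, 232c324, 264ed7d, 30f8f64, bb14e26, c53a512, ddefd5d}.
Ancestors of a7cafad: {0e4e724, 182c184, 1a870b2, 232c324, 264ed7d, 2f31a88, a7cafad, bb14e26, c53a512, ddefd5d}.
Common ancestors: {182c184, 232c324, 264ed7d, bb14e26, c53a512, ddefd5d}.
Among these, 182c184 is not an ancestor of any other common ancestor — it is the merge base.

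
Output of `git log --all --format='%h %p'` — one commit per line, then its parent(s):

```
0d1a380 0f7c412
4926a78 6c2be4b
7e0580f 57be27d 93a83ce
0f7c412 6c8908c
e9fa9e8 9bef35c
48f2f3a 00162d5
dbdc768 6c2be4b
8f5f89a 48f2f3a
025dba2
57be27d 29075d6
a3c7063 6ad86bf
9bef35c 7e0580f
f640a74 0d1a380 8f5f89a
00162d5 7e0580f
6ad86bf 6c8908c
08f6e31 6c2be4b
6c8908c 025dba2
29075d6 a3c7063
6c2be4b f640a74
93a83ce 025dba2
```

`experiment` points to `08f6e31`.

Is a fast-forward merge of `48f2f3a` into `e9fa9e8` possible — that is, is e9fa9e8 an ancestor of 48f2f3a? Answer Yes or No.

No

A fast-forward from e9fa9e8 to 48f2f3a is possible iff e9fa9e8 is an ancestor of 48f2f3a.
Ancestors of 48f2f3a: {00162d5, 025dba2, 29075d6, 48f2f3a, 57be27d, 6ad86bf, 6c8908c, 7e0580f, 93a83ce, a3c7063}.
e9fa9e8 is not among them, so fast-forward is not possible.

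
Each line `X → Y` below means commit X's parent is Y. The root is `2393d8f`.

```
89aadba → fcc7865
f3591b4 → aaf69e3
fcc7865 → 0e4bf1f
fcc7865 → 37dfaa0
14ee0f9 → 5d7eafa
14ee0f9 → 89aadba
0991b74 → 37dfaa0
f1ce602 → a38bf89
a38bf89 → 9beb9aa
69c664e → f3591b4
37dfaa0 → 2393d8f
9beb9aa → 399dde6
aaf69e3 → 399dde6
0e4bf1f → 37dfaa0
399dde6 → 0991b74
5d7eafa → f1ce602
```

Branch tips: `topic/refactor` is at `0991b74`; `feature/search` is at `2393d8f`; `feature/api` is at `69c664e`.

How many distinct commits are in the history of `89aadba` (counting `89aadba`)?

Walking parent pointers from 89aadba: reachable set = {0e4bf1f, 2393d8f, 37dfaa0, 89aadba, fcc7865}.
That is 5 commits.

5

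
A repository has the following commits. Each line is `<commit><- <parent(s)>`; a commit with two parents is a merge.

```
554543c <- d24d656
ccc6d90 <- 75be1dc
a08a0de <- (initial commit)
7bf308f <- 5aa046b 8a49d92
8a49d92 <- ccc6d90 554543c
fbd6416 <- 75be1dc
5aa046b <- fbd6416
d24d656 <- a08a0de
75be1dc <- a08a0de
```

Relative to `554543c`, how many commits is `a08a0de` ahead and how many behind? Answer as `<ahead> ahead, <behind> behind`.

0 ahead, 2 behind

Reachable from a08a0de: {a08a0de}.
Reachable from 554543c: {554543c, a08a0de, d24d656}.
Only in a08a0de's history (ahead): {} — 0.
Only in 554543c's history (behind): {554543c, d24d656} — 2.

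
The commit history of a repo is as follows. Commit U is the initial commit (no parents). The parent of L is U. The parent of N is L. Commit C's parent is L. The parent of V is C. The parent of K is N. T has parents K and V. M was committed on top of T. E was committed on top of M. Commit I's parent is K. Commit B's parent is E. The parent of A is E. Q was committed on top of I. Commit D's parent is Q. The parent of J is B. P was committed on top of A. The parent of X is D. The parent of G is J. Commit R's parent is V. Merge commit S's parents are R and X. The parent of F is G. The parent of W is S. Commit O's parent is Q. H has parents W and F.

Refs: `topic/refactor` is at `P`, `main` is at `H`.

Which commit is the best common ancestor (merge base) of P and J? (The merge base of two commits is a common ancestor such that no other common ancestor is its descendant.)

Ancestors of P: {A, C, E, K, L, M, N, P, T, U, V}.
Ancestors of J: {B, C, E, J, K, L, M, N, T, U, V}.
Common ancestors: {C, E, K, L, M, N, T, U, V}.
Among these, E is not an ancestor of any other common ancestor — it is the merge base.

E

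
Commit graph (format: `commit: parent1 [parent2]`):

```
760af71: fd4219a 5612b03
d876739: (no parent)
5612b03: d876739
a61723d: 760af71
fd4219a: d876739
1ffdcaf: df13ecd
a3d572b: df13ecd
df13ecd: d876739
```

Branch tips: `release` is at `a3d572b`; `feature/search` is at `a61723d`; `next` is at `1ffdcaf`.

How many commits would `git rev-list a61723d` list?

5

Walking parent pointers from a61723d: reachable set = {5612b03, 760af71, a61723d, d876739, fd4219a}.
That is 5 commits.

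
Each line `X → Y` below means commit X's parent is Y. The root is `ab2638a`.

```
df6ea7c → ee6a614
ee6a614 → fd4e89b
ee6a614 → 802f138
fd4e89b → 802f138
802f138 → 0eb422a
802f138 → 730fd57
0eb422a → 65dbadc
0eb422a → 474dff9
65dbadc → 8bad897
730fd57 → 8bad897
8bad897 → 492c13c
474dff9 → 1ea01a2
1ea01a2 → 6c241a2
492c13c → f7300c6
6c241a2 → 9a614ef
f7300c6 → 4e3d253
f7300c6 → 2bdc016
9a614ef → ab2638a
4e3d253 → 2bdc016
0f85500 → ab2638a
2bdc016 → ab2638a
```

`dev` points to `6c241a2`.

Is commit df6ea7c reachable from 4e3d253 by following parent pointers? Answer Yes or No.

Ancestors of 4e3d253: {2bdc016, 4e3d253, ab2638a}.
df6ea7c is not in that set, so it is not an ancestor of 4e3d253.

No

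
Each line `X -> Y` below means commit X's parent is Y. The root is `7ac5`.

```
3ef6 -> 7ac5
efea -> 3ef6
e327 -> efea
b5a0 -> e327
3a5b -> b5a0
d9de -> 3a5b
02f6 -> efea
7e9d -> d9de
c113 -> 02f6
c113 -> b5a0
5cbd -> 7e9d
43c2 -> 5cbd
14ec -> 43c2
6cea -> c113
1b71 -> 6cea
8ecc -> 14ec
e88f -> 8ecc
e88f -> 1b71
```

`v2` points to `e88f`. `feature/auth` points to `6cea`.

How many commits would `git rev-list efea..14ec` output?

8

Reachable from 14ec: {14ec, 3a5b, 3ef6, 43c2, 5cbd, 7ac5, 7e9d, b5a0, d9de, e327, efea}.
Reachable from efea: {3ef6, 7ac5, efea}.
In 14ec's history but not efea's: {14ec, 3a5b, 43c2, 5cbd, 7e9d, b5a0, d9de, e327} — 8 commits.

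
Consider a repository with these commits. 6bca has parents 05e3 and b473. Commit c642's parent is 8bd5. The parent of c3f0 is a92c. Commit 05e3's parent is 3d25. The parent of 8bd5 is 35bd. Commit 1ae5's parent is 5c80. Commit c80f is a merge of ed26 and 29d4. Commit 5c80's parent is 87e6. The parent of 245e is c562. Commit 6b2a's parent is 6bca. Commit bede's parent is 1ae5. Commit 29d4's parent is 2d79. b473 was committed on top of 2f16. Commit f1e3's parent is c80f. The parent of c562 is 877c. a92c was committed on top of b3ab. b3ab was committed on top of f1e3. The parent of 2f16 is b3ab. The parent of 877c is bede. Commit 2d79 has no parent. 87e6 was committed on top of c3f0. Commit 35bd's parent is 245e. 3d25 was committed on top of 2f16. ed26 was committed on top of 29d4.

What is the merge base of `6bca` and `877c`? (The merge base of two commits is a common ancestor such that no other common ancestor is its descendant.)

Ancestors of 6bca: {05e3, 29d4, 2d79, 2f16, 3d25, 6bca, b3ab, b473, c80f, ed26, f1e3}.
Ancestors of 877c: {1ae5, 29d4, 2d79, 5c80, 877c, 87e6, a92c, b3ab, bede, c3f0, c80f, ed26, f1e3}.
Common ancestors: {29d4, 2d79, b3ab, c80f, ed26, f1e3}.
Among these, b3ab is not an ancestor of any other common ancestor — it is the merge base.

b3ab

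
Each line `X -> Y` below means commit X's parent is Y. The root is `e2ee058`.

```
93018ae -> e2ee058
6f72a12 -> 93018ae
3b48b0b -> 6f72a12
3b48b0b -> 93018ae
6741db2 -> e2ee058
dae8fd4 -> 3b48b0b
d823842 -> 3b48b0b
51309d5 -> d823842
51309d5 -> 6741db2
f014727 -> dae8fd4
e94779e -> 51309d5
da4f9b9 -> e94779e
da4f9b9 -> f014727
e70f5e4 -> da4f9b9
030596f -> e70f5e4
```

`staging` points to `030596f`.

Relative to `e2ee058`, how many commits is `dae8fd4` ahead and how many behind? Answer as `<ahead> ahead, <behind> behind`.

Reachable from dae8fd4: {3b48b0b, 6f72a12, 93018ae, dae8fd4, e2ee058}.
Reachable from e2ee058: {e2ee058}.
Only in dae8fd4's history (ahead): {3b48b0b, 6f72a12, 93018ae, dae8fd4} — 4.
Only in e2ee058's history (behind): {} — 0.

4 ahead, 0 behind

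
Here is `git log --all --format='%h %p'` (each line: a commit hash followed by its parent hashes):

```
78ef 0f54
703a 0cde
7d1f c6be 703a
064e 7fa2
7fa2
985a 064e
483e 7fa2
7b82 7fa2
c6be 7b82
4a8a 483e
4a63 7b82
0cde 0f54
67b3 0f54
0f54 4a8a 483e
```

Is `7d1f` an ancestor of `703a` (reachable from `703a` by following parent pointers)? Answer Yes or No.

No

Ancestors of 703a: {0cde, 0f54, 483e, 4a8a, 703a, 7fa2}.
7d1f is not in that set, so it is not an ancestor of 703a.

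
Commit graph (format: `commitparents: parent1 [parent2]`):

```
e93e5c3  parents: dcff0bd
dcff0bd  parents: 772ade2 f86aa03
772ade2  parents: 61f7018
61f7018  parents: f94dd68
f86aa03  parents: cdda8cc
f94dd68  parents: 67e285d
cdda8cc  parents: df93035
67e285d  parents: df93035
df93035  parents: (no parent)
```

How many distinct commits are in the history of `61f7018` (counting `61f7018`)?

Walking parent pointers from 61f7018: reachable set = {61f7018, 67e285d, df93035, f94dd68}.
That is 4 commits.

4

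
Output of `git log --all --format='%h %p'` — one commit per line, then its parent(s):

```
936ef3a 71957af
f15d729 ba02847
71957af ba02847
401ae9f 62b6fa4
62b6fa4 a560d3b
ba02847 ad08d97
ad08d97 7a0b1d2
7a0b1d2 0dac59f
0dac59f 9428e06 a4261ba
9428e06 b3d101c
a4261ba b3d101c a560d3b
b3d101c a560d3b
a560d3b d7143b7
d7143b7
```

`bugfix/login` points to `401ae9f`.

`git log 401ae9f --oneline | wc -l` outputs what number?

Walking parent pointers from 401ae9f: reachable set = {401ae9f, 62b6fa4, a560d3b, d7143b7}.
That is 4 commits.

4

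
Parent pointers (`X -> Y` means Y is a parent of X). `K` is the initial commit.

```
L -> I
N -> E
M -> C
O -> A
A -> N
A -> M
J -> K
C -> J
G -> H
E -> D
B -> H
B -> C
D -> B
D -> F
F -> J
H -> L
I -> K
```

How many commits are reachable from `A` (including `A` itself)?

13

Walking parent pointers from A: reachable set = {A, B, C, D, E, F, H, I, J, K, L, M, N}.
That is 13 commits.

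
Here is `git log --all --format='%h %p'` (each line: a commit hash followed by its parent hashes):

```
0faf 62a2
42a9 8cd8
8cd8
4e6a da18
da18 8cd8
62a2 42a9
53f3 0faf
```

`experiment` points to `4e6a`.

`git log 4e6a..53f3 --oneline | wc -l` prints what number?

4

Reachable from 53f3: {0faf, 42a9, 53f3, 62a2, 8cd8}.
Reachable from 4e6a: {4e6a, 8cd8, da18}.
In 53f3's history but not 4e6a's: {0faf, 42a9, 53f3, 62a2} — 4 commits.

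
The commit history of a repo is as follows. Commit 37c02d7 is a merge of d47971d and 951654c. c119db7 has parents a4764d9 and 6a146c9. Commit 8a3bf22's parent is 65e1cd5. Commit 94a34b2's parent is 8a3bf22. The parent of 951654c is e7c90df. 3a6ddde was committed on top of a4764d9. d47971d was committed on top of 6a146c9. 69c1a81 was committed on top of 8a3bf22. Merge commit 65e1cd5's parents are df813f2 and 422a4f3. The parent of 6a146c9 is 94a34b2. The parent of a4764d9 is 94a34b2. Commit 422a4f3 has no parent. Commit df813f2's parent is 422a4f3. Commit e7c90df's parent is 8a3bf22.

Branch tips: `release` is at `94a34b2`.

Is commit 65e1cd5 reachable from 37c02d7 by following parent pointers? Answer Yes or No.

Yes

Ancestors of 37c02d7 (commits reachable by following parents): {37c02d7, 422a4f3, 65e1cd5, 6a146c9, 8a3bf22, 94a34b2, 951654c, d47971d, df813f2, e7c90df}.
65e1cd5 is in that set, so it is an ancestor of 37c02d7.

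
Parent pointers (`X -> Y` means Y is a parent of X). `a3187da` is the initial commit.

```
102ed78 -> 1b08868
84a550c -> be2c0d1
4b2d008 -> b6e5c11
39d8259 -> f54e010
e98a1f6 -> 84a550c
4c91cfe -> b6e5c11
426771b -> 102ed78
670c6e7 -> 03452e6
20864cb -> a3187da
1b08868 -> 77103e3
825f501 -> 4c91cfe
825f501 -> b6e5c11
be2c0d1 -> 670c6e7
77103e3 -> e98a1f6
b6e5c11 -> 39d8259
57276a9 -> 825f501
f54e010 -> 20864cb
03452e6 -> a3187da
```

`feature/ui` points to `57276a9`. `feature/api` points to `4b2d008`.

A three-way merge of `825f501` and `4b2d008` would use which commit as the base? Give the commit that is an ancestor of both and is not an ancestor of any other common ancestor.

Ancestors of 825f501: {20864cb, 39d8259, 4c91cfe, 825f501, a3187da, b6e5c11, f54e010}.
Ancestors of 4b2d008: {20864cb, 39d8259, 4b2d008, a3187da, b6e5c11, f54e010}.
Common ancestors: {20864cb, 39d8259, a3187da, b6e5c11, f54e010}.
Among these, b6e5c11 is not an ancestor of any other common ancestor — it is the merge base.

b6e5c11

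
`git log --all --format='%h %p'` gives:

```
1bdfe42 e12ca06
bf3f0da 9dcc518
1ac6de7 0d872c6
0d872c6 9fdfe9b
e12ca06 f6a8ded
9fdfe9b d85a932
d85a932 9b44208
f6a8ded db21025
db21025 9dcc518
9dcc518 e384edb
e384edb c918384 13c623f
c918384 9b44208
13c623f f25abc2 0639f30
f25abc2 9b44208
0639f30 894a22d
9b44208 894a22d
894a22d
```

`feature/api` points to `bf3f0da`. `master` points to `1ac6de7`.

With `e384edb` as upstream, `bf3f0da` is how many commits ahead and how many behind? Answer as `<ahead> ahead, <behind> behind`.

Reachable from bf3f0da: {0639f30, 13c623f, 894a22d, 9b44208, 9dcc518, bf3f0da, c918384, e384edb, f25abc2}.
Reachable from e384edb: {0639f30, 13c623f, 894a22d, 9b44208, c918384, e384edb, f25abc2}.
Only in bf3f0da's history (ahead): {9dcc518, bf3f0da} — 2.
Only in e384edb's history (behind): {} — 0.

2 ahead, 0 behind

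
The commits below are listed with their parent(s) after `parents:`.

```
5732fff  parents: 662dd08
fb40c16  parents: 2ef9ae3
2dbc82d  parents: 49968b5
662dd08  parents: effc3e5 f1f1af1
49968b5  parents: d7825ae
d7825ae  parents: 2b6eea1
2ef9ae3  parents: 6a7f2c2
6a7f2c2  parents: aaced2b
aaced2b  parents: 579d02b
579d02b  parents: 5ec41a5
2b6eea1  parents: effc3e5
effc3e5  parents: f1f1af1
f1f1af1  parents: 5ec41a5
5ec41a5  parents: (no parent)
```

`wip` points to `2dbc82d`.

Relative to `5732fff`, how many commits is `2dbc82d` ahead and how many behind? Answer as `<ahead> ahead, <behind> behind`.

4 ahead, 2 behind

Reachable from 2dbc82d: {2b6eea1, 2dbc82d, 49968b5, 5ec41a5, d7825ae, effc3e5, f1f1af1}.
Reachable from 5732fff: {5732fff, 5ec41a5, 662dd08, effc3e5, f1f1af1}.
Only in 2dbc82d's history (ahead): {2b6eea1, 2dbc82d, 49968b5, d7825ae} — 4.
Only in 5732fff's history (behind): {5732fff, 662dd08} — 2.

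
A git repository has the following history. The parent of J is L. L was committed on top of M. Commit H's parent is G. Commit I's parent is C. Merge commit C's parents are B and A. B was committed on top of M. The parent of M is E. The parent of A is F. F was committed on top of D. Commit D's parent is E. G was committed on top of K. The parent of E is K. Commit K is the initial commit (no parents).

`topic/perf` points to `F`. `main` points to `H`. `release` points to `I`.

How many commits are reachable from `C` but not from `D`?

5

Reachable from C: {A, B, C, D, E, F, K, M}.
Reachable from D: {D, E, K}.
In C's history but not D's: {A, B, C, F, M} — 5 commits.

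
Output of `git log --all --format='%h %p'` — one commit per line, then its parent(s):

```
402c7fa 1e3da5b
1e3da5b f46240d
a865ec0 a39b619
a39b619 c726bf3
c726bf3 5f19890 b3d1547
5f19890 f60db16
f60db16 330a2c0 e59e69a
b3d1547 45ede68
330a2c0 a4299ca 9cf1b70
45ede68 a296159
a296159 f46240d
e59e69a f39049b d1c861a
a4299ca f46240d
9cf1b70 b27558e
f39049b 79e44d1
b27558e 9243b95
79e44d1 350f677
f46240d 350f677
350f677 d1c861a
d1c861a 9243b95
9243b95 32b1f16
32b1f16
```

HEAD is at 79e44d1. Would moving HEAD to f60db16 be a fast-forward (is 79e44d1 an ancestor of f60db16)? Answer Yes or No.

A fast-forward from 79e44d1 to f60db16 is possible iff 79e44d1 is an ancestor of f60db16.
Ancestors of f60db16: {32b1f16, 330a2c0, 350f677, 79e44d1, 9243b95, 9cf1b70, a4299ca, b27558e, d1c861a, e59e69a, f39049b, f46240d, f60db16}.
79e44d1 is among them, so fast-forward is possible.

Yes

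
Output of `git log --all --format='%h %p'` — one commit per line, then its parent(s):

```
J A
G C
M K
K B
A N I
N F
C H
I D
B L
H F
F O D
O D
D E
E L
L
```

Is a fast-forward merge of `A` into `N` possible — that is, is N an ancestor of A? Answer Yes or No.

Yes

A fast-forward from N to A is possible iff N is an ancestor of A.
Ancestors of A: {A, D, E, F, I, L, N, O}.
N is among them, so fast-forward is possible.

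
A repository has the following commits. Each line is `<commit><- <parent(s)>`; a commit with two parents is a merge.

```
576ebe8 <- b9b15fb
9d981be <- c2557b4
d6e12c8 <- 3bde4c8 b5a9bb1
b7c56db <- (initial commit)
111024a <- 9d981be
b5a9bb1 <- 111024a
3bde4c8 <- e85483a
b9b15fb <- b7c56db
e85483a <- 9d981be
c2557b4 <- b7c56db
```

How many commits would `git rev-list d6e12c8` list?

8

Walking parent pointers from d6e12c8: reachable set = {111024a, 3bde4c8, 9d981be, b5a9bb1, b7c56db, c2557b4, d6e12c8, e85483a}.
That is 8 commits.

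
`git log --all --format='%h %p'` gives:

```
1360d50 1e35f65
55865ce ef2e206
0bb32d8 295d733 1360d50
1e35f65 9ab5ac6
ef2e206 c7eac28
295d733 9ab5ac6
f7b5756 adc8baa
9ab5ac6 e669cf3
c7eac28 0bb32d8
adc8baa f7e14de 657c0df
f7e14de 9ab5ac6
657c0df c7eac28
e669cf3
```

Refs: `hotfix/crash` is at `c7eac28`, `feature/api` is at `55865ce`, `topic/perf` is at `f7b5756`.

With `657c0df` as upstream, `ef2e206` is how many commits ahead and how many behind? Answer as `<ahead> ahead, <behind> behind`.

1 ahead, 1 behind

Reachable from ef2e206: {0bb32d8, 1360d50, 1e35f65, 295d733, 9ab5ac6, c7eac28, e669cf3, ef2e206}.
Reachable from 657c0df: {0bb32d8, 1360d50, 1e35f65, 295d733, 657c0df, 9ab5ac6, c7eac28, e669cf3}.
Only in ef2e206's history (ahead): {ef2e206} — 1.
Only in 657c0df's history (behind): {657c0df} — 1.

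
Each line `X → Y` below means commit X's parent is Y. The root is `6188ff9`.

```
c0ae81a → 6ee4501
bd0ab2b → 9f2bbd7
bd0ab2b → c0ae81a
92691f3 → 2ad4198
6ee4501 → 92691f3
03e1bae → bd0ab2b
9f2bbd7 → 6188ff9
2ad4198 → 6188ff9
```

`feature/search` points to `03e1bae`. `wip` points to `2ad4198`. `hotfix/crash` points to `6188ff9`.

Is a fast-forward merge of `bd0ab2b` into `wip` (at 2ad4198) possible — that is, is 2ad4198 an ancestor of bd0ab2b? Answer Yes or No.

A fast-forward from 2ad4198 to bd0ab2b is possible iff 2ad4198 is an ancestor of bd0ab2b.
Ancestors of bd0ab2b: {2ad4198, 6188ff9, 6ee4501, 92691f3, 9f2bbd7, bd0ab2b, c0ae81a}.
2ad4198 is among them, so fast-forward is possible.

Yes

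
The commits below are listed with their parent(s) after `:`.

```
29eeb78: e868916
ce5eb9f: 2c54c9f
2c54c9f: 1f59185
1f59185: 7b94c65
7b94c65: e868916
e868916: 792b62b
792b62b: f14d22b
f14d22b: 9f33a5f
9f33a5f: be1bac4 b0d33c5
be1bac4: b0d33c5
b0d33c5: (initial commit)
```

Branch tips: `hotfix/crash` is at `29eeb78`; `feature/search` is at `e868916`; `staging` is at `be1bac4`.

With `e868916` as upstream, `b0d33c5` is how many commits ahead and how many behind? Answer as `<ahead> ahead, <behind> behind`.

0 ahead, 5 behind

Reachable from b0d33c5: {b0d33c5}.
Reachable from e868916: {792b62b, 9f33a5f, b0d33c5, be1bac4, e868916, f14d22b}.
Only in b0d33c5's history (ahead): {} — 0.
Only in e868916's history (behind): {792b62b, 9f33a5f, be1bac4, e868916, f14d22b} — 5.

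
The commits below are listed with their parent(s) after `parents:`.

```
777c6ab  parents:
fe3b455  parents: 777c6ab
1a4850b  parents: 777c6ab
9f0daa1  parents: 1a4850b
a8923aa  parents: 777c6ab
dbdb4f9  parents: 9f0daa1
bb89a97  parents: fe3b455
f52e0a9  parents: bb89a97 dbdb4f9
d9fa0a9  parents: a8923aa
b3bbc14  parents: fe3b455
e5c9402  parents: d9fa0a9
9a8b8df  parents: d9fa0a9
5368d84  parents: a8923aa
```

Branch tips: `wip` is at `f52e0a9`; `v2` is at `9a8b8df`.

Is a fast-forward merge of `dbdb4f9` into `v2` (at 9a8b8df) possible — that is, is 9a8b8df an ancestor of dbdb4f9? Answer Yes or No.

No

A fast-forward from 9a8b8df to dbdb4f9 is possible iff 9a8b8df is an ancestor of dbdb4f9.
Ancestors of dbdb4f9: {1a4850b, 777c6ab, 9f0daa1, dbdb4f9}.
9a8b8df is not among them, so fast-forward is not possible.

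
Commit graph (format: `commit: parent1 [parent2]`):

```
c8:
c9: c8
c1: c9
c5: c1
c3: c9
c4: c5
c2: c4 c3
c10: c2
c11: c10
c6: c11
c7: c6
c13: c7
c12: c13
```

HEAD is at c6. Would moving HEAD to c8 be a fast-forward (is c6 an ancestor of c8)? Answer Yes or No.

No

A fast-forward from c6 to c8 is possible iff c6 is an ancestor of c8.
Ancestors of c8: {c8}.
c6 is not among them, so fast-forward is not possible.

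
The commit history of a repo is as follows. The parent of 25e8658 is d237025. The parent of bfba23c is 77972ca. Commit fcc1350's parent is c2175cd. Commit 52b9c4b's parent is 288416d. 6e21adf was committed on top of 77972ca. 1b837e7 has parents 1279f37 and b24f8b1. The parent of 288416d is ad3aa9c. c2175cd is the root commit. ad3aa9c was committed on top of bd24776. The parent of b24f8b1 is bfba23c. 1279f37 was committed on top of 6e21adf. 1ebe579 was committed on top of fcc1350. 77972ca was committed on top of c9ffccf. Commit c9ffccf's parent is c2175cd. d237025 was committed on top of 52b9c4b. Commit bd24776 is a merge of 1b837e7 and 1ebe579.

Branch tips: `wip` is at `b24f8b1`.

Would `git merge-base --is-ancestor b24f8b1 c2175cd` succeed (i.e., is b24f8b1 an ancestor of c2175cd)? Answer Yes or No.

Ancestors of c2175cd: {c2175cd}.
b24f8b1 is not in that set, so it is not an ancestor of c2175cd.

No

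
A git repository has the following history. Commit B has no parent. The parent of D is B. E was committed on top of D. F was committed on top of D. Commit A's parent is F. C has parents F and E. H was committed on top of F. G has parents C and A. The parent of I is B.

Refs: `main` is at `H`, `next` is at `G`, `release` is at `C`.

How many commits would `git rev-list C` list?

5

Walking parent pointers from C: reachable set = {B, C, D, E, F}.
That is 5 commits.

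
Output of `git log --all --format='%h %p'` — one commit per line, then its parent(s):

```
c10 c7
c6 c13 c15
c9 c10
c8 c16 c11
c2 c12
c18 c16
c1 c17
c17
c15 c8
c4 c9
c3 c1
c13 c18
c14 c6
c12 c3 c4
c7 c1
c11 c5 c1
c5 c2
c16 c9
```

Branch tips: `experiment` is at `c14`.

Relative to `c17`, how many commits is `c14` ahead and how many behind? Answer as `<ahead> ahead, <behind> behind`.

17 ahead, 0 behind

Reachable from c14: {c1, c10, c11, c12, c13, c14, c15, c16, c17, c18, c2, c3, c4, c5, c6, c7, c8, c9}.
Reachable from c17: {c17}.
Only in c14's history (ahead): {c1, c10, c11, c12, c13, c14, c15, c16, c18, c2, c3, c4, c5, c6, c7, c8, c9} — 17.
Only in c17's history (behind): {} — 0.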